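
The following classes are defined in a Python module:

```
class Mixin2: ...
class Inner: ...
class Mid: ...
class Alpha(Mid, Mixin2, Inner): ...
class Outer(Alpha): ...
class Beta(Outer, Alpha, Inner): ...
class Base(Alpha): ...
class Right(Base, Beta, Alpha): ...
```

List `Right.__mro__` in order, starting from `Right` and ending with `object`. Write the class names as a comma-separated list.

L[Right] = Right + merge(L[Base], L[Beta], L[Alpha], [Base Beta Alpha])
  take Base:  [Base Alpha Mid Mixin2 Inner object] + [Beta Outer Alpha Mid Mixin2 Inner object] + [Alpha Mid Mixin2 Inner object] + [Base Beta Alpha]
  take Beta:  [Alpha Mid Mixin2 Inner object] + [Beta Outer Alpha Mid Mixin2 Inner object] + [Alpha Mid Mixin2 Inner object] + [Beta Alpha]
  take Outer:  [Alpha Mid Mixin2 Inner object] + [Outer Alpha Mid Mixin2 Inner object] + [Alpha Mid Mixin2 Inner object] + [Alpha]
  take Alpha:  [Alpha Mid Mixin2 Inner object] + [Alpha Mid Mixin2 Inner object] + [Alpha Mid Mixin2 Inner object] + [Alpha]
  take Mid:  [Mid Mixin2 Inner object] + [Mid Mixin2 Inner object] + [Mid Mixin2 Inner object]
  take Mixin2:  [Mixin2 Inner object] + [Mixin2 Inner object] + [Mixin2 Inner object]
  take Inner:  [Inner object] + [Inner object] + [Inner object]
  take object:  [object] + [object] + [object]

Right, Base, Beta, Outer, Alpha, Mid, Mixin2, Inner, object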